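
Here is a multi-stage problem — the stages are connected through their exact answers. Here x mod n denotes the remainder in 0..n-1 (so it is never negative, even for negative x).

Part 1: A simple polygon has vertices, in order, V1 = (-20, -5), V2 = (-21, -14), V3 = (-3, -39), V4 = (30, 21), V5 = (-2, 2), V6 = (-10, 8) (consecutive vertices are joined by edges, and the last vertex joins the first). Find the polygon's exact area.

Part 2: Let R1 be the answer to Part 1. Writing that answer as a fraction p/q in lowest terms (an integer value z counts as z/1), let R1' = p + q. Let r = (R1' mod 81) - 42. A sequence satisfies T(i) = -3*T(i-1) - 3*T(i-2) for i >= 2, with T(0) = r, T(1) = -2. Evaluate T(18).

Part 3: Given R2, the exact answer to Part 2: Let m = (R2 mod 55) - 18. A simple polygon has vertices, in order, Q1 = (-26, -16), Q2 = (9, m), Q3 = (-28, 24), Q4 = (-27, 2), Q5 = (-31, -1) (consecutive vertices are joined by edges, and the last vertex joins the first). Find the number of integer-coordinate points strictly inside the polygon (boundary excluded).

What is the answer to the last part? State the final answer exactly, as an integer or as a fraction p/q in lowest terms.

744

Part 1: cross terms: (-20*-14 - -21*-5)=175, (-21*-39 - -3*-14)=777, (-3*21 - 30*-39)=1107, (30*2 - -2*21)=102, (-2*8 - -10*2)=4, (-10*-5 - -20*8)=210; twice the area = |2375| = 2375; area = 2375/2; answer 2375/2
Part 2: R1 = 2375/2; threaded value p + q = 2377; r = -14; T(2) = -3*(-2) - 3*(-14) = 48; iterating: T(2)=48, T(3)=-138, T(4)=270, T(5)=-396, T(6)=378, T(7)=54, T(8)=-1296, T(9)=3726, T(10)=-7290, T(11)=10692, T(12)=-10206, T(13)=-1458, T(14)=34992, T(15)=-100602, T(16)=196830, T(17)=-288684, T(18)=275562; answer 275562
Part 3: R2 = 275562; m = -6; cross terms: (-26*-6 - 9*-16)=300, (9*24 - -28*-6)=48, (-28*2 - -27*24)=592, (-27*-1 - -31*2)=89, (-31*-16 - -26*-1)=470; twice the area = |1499| = 1499; area = 1499/2; boundary points = 5 + 1 + 1 + 1 + 5 = 13; strictly interior points = area - boundary/2 + 1 = 744; answer 744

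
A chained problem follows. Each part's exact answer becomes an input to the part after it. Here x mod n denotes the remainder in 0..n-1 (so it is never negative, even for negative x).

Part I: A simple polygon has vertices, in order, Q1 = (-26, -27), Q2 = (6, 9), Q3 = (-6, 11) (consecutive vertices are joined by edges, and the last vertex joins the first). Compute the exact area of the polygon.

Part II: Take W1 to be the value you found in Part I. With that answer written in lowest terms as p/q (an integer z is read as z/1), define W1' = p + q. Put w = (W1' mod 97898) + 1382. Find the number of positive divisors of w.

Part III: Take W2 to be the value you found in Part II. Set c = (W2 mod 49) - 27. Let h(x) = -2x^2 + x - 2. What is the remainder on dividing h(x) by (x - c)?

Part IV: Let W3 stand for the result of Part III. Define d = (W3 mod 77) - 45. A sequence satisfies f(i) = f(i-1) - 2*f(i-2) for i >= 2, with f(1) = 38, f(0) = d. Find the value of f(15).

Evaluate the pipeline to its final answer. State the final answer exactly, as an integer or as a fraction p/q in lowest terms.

Part I: cross terms: (-26*9 - 6*-27)=-72, (6*11 - -6*9)=120, (-6*-27 - -26*11)=448; twice the area = |496| = 496; area = 248; answer 248
Part II: W1 = 248; threaded value p + q = 249; w = 1631; 1631 = 7 * 233; number of divisors = (1+1) * (1+1) = 4; answer 4
Part III: W2 = 4; c = -23; remainder = value at the root: -2*(-23)^2 + 1*(-23)^1 - 2 = (-1058) + (-23) + (-2) = -1083; answer -1083
Part IV: W3 = -1083; d = 27; f(2) = 1*(38) - 2*(27) = -16; iterating: f(2)=-16, f(3)=-92, f(4)=-60, f(5)=124, f(6)=244, f(7)=-4, f(8)=-492, f(9)=-484, f(10)=500, f(11)=1468, f(12)=468, f(13)=-2468, f(14)=-3404, f(15)=1532; answer 1532

1532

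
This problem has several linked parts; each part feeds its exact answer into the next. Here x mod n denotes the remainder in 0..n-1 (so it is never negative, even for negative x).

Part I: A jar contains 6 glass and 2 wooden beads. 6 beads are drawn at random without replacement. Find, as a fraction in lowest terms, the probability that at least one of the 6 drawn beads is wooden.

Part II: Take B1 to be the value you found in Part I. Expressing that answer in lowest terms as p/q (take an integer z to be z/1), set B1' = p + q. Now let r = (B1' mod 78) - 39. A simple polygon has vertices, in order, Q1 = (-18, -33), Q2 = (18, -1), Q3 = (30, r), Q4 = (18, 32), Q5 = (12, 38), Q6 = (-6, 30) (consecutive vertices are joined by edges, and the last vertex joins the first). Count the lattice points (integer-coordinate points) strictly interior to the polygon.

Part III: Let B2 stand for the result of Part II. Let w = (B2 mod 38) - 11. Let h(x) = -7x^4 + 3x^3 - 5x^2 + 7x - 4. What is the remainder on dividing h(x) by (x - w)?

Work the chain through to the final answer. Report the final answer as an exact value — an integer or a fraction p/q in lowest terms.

Part I: total draws C(8,6) = 28; complement C(6,6) = 1; favorable 28 - 1 = 27; P = 27/28; answer 27/28
Part II: B1 = 27/28; threaded value p + q = 55; r = 16; cross terms: (-18*-1 - 18*-33)=612, (18*16 - 30*-1)=318, (30*32 - 18*16)=672, (18*38 - 12*32)=300, (12*30 - -6*38)=588, (-6*-33 - -18*30)=738; twice the area = |3228| = 3228; area = 1614; boundary points = 4 + 1 + 4 + 6 + 2 + 3 = 20; strictly interior points = area - boundary/2 + 1 = 1605; answer 1605
Part III: B2 = 1605; w = -2; remainder = value at the root: -7*(-2)^4 + 3*(-2)^3 - 5*(-2)^2 + 7*(-2)^1 - 4 = (-112) + (-24) + (-20) + (-14) + (-4) = -174; answer -174

-174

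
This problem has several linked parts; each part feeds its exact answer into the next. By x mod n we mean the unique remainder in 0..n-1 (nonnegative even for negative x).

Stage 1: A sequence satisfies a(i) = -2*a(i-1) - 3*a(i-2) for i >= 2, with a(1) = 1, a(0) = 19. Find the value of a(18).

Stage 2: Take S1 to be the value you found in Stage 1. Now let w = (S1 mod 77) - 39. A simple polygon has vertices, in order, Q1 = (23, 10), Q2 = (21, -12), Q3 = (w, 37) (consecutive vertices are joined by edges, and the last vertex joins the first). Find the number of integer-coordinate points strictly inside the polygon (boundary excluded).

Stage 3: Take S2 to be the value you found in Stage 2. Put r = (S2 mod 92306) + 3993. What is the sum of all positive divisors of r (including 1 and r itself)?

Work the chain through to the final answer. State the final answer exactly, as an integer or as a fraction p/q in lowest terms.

7812

Stage 1: a(2) = -2*(1) - 3*(19) = -59; iterating: a(2)=-59, a(3)=115, a(4)=-53, a(5)=-239, a(6)=637, a(7)=-557, a(8)=-797, a(9)=3265, a(10)=-4139, a(11)=-1517, a(12)=15451, a(13)=-26351, a(14)=6349, a(15)=66355, a(16)=-151757, a(17)=104449, a(18)=246373; answer 246373
Stage 2: S1 = 246373; w = 11; cross terms: (23*-12 - 21*10)=-486, (21*37 - 11*-12)=909, (11*10 - 23*37)=-741; twice the area = |-318| = 318; area = 159; boundary points = 2 + 1 + 3 = 6; strictly interior points = area - boundary/2 + 1 = 157; answer 157
Stage 3: S2 = 157; r = 4150; 4150 = 2 * 5^2 * 83; sigma = (1 + 2) * (1 + 5 + 25) * (1 + 83) = 3 * 31 * 84 = 7812; answer 7812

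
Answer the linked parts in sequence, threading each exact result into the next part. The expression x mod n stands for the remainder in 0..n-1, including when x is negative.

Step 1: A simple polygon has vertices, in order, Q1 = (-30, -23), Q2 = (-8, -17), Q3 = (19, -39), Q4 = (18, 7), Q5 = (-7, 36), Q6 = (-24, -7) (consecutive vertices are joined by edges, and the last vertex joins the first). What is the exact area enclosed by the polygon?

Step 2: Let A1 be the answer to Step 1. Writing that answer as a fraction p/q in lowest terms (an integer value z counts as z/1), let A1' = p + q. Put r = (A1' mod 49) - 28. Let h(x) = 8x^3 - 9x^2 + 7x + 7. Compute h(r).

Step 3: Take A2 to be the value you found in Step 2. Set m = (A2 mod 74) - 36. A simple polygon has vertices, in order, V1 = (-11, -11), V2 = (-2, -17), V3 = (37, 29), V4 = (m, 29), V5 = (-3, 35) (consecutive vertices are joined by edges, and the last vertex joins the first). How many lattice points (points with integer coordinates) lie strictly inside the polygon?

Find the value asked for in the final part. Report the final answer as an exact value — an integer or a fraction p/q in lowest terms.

Step 1: cross terms: (-30*-17 - -8*-23)=326, (-8*-39 - 19*-17)=635, (19*7 - 18*-39)=835, (18*36 - -7*7)=697, (-7*-7 - -24*36)=913, (-24*-23 - -30*-7)=342; twice the area = |3748| = 3748; area = 1874; answer 1874
Step 2: A1 = 1874; threaded value p + q = 1875; r = -15; 8*(-15)^3 - 9*(-15)^2 + 7*(-15)^1 + 7 = (-27000) + (-2025) + (-105) + (7) = -29123; answer -29123
Step 3: A2 = -29123; m = -3; cross terms: (-11*-17 - -2*-11)=165, (-2*29 - 37*-17)=571, (37*29 - -3*29)=1160, (-3*35 - -3*29)=-18, (-3*-11 - -11*35)=418; twice the area = |2296| = 2296; area = 1148; boundary points = 3 + 1 + 40 + 6 + 2 = 52; strictly interior points = area - boundary/2 + 1 = 1123; answer 1123

1123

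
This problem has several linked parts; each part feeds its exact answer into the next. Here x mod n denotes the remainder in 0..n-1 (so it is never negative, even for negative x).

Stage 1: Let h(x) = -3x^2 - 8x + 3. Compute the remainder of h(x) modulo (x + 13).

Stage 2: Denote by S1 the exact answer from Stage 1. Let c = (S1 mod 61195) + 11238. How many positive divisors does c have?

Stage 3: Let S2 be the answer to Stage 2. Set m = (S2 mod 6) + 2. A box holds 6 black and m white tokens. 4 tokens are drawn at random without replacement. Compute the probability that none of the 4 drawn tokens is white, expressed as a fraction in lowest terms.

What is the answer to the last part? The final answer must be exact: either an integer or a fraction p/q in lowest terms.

Stage 1: remainder = value at the root: -3*(-13)^2 - 8*(-13)^1 + 3 = (-507) + (104) + (3) = -400; answer -400
Stage 2: S1 = -400; c = 72033; 72033 = 3 * 13 * 1847; number of divisors = (1+1) * (1+1) * (1+1) = 8; answer 8
Stage 3: S2 = 8; m = 4; total draws C(10,4) = 210; favorable C(6,4) = 15; P = 1/14; answer 1/14

1/14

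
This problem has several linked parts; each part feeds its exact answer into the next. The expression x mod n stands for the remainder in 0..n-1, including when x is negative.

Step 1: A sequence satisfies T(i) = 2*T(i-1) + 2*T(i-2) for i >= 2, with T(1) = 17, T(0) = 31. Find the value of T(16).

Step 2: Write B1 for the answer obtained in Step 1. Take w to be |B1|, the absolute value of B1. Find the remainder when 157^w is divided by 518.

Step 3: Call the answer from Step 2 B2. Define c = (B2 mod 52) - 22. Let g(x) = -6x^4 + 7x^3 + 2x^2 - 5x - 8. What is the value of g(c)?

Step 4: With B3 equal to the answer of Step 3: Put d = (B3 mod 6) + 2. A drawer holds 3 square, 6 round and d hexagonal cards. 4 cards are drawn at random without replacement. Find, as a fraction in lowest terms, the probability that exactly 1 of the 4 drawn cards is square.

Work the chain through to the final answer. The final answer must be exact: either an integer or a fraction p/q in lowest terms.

Step 1: T(2) = 2*(17) + 2*(31) = 96; iterating: T(2)=96, T(3)=226, T(4)=644, T(5)=1740, T(6)=4768, T(7)=13016, T(8)=35568, T(9)=97168, T(10)=265472, T(11)=725280, T(12)=1981504, T(13)=5413568, T(14)=14790144, T(15)=40407424, T(16)=110395136; answer 110395136
Step 2: B1 = 110395136; w = 110395136; squarings mod 518: 157^1=157, 157^2=303, 157^4=123, 157^8=107, 157^16=53, 157^32=219, 157^64=305, 157^128=303, 157^256=123, 157^512=107, 157^1024=53, 157^2048=219, 157^4096=305, 157^8192=303, 157^16384=123, 157^32768=107, 157^65536=53, 157^131072=219, 157^262144=305, 157^524288=303, 157^1048576=123, 157^2097152=107, 157^4194304=53, 157^8388608=219, 157^16777216=305, 157^33554432=303, 157^67108864=123; 157^110395136 = 157^256 * 157^512 * 157^1024 * 157^2048 * 157^4096 * 157^8192 * 157^16384 * 157^262144 * 157^1048576 * 157^8388608 * 157^33554432 * 157^67108864 = 303 (mod 518); answer 303
Step 3: B2 = 303; c = 21; -6*(21)^4 + 7*(21)^3 + 2*(21)^2 - 5*(21)^1 - 8 = (-1166886) + (64827) + (882) + (-105) + (-8) = -1101290; answer -1101290
Step 4: B3 = -1101290; d = 6; total draws C(15,4) = 1365; favorable C(3,1)*C(12,3) = 660; P = 44/91; answer 44/91

44/91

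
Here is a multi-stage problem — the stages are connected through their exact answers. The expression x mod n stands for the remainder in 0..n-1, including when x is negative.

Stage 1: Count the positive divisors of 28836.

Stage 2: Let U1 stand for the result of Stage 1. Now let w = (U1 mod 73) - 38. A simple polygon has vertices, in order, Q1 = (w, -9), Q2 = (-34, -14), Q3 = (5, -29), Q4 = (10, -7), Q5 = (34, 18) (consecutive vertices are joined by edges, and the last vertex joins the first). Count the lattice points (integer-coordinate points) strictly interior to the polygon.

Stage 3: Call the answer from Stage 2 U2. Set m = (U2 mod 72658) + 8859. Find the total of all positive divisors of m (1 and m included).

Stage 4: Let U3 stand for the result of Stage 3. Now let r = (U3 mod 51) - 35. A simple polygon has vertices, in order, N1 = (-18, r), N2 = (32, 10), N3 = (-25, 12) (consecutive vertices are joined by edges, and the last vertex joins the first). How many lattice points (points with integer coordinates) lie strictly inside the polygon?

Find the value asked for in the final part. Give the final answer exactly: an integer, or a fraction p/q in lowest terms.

Stage 1: 28836 = 2^2 * 3^4 * 89; number of divisors = (2+1) * (4+1) * (1+1) = 30; answer 30
Stage 2: U1 = 30; w = -8; cross terms: (-8*-14 - -34*-9)=-194, (-34*-29 - 5*-14)=1056, (5*-7 - 10*-29)=255, (10*18 - 34*-7)=418, (34*-9 - -8*18)=-162; twice the area = |1373| = 1373; area = 1373/2; boundary points = 1 + 3 + 1 + 1 + 3 = 9; strictly interior points = area - boundary/2 + 1 = 683; answer 683
Stage 3: U2 = 683; m = 9542; 9542 = 2 * 13 * 367; sigma = (1 + 2) * (1 + 13) * (1 + 367) = 3 * 14 * 368 = 15456; answer 15456
Stage 4: U3 = 15456; r = -32; cross terms: (-18*10 - 32*-32)=844, (32*12 - -25*10)=634, (-25*-32 - -18*12)=1016; twice the area = |2494| = 2494; area = 1247; boundary points = 2 + 1 + 1 = 4; strictly interior points = area - boundary/2 + 1 = 1246; answer 1246

1246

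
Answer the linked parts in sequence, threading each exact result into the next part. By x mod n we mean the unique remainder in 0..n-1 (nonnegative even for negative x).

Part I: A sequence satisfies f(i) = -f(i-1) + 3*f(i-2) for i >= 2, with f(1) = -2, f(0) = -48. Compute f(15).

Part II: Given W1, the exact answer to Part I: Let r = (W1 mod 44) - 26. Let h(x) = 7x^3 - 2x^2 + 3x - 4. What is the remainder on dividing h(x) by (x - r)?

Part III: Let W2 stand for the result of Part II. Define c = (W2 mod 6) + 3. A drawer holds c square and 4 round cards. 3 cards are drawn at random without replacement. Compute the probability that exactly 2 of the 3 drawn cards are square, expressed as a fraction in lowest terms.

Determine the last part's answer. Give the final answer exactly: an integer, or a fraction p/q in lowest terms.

10/21

Part I: f(2) = -1*(-2) + 3*(-48) = -142; iterating: f(2)=-142, f(3)=136, f(4)=-562, f(5)=970, f(6)=-2656, f(7)=5566, f(8)=-13534, f(9)=30232, f(10)=-70834, f(11)=161530, f(12)=-374032, f(13)=858622, f(14)=-1980718, f(15)=4556584; answer 4556584
Part II: W1 = 4556584; r = 6; remainder = value at the root: 7*(6)^3 - 2*(6)^2 + 3*(6)^1 - 4 = (1512) + (-72) + (18) + (-4) = 1454; answer 1454
Part III: W2 = 1454; c = 5; total draws C(9,3) = 84; favorable C(5,2)*C(4,1) = 40; P = 10/21; answer 10/21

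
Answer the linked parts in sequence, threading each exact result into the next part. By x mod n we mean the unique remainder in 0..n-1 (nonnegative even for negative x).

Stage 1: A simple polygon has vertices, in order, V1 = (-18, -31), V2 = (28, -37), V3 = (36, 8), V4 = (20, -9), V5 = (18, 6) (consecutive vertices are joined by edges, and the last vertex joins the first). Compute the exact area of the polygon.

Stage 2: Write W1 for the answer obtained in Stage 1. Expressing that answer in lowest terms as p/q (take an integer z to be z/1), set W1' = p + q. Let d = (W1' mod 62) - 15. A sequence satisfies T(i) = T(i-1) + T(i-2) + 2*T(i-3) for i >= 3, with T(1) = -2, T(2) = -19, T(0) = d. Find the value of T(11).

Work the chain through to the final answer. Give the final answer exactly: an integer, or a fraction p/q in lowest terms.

Stage 1: cross terms: (-18*-37 - 28*-31)=1534, (28*8 - 36*-37)=1556, (36*-9 - 20*8)=-484, (20*6 - 18*-9)=282, (18*-31 - -18*6)=-450; twice the area = |2438| = 2438; area = 1219; answer 1219
Stage 2: W1 = 1219; threaded value p + q = 1220; d = 27; T(3) = 1*(-19) + 1*(-2) + 2*(27) = 33; iterating: T(3)=33, T(4)=10, T(5)=5, T(6)=81, T(7)=106, T(8)=197, T(9)=465, T(10)=874, T(11)=1733; answer 1733

1733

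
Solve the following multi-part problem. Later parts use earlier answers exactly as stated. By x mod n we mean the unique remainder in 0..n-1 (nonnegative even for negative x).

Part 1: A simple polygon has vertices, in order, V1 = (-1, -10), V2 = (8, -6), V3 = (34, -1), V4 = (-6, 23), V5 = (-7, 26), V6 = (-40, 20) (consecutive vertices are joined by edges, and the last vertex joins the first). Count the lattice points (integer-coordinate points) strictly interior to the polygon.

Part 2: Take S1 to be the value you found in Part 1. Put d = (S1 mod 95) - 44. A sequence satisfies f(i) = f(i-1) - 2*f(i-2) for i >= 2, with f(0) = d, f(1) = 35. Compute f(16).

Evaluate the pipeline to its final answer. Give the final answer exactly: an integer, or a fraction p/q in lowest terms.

Part 1: cross terms: (-1*-6 - 8*-10)=86, (8*-1 - 34*-6)=196, (34*23 - -6*-1)=776, (-6*26 - -7*23)=5, (-7*20 - -40*26)=900, (-40*-10 - -1*20)=420; twice the area = |2383| = 2383; area = 2383/2; boundary points = 1 + 1 + 8 + 1 + 3 + 3 = 17; strictly interior points = area - boundary/2 + 1 = 1184; answer 1184
Part 2: S1 = 1184; d = 0; f(2) = 1*(35) - 2*(0) = 35; iterating: f(2)=35, f(3)=-35, f(4)=-105, f(5)=-35, f(6)=175, f(7)=245, f(8)=-105, f(9)=-595, f(10)=-385, f(11)=805, f(12)=1575, f(13)=-35, f(14)=-3185, f(15)=-3115, f(16)=3255; answer 3255

3255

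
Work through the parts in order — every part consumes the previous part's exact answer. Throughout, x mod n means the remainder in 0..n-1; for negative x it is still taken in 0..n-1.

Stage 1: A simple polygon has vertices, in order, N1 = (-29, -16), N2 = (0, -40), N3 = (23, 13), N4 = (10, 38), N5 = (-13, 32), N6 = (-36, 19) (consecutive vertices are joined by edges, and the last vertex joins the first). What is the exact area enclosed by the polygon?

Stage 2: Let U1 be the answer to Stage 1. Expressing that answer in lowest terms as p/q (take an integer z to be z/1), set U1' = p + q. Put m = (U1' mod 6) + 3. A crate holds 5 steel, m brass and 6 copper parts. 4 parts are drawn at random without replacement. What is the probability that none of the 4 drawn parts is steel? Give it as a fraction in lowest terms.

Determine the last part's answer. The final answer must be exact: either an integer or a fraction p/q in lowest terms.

Stage 1: cross terms: (-29*-40 - 0*-16)=1160, (0*13 - 23*-40)=920, (23*38 - 10*13)=744, (10*32 - -13*38)=814, (-13*19 - -36*32)=905, (-36*-16 - -29*19)=1127; twice the area = |5670| = 5670; area = 2835; answer 2835
Stage 2: U1 = 2835; threaded value p + q = 2836; m = 7; total draws C(18,4) = 3060; favorable C(13,4) = 715; P = 143/612; answer 143/612

143/612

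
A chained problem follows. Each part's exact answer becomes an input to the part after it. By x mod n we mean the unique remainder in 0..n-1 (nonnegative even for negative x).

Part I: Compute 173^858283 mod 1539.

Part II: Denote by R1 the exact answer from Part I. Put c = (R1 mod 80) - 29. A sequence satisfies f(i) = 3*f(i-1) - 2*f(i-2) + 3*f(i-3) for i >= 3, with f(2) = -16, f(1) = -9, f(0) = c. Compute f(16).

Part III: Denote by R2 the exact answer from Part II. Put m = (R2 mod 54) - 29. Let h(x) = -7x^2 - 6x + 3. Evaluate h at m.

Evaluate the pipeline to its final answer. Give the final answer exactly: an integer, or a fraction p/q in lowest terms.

-3210

Part I: squarings mod 1539: 173^1=173, 173^2=688, 173^4=871, 173^8=1453, 173^16=1240, 173^32=139, 173^64=853, 173^128=1201, 173^256=358, 173^512=427, 173^1024=727, 173^2048=652, 173^4096=340, 173^8192=175, 173^16384=1384, 173^32768=940, 173^65536=214, 173^131072=1165, 173^262144=1366, 173^524288=688; 173^858283 = 173^1 * 173^2 * 173^8 * 173^32 * 173^128 * 173^2048 * 173^4096 * 173^65536 * 173^262144 * 173^524288 = 1325 (mod 1539); answer 1325
Part II: R1 = 1325; c = 16; f(3) = 3*(-16) - 2*(-9) + 3*(16) = 18; iterating: f(3)=18, f(4)=59, f(5)=93, f(6)=215, f(7)=636, f(8)=1757, f(9)=4644, f(10)=12326, f(11)=32961, f(12)=88163, f(13)=235545, f(14)=629192, f(15)=1680975, f(16)=4491176; answer 4491176
Part III: R2 = 4491176; m = 21; -7*(21)^2 - 6*(21)^1 + 3 = (-3087) + (-126) + (3) = -3210; answer -3210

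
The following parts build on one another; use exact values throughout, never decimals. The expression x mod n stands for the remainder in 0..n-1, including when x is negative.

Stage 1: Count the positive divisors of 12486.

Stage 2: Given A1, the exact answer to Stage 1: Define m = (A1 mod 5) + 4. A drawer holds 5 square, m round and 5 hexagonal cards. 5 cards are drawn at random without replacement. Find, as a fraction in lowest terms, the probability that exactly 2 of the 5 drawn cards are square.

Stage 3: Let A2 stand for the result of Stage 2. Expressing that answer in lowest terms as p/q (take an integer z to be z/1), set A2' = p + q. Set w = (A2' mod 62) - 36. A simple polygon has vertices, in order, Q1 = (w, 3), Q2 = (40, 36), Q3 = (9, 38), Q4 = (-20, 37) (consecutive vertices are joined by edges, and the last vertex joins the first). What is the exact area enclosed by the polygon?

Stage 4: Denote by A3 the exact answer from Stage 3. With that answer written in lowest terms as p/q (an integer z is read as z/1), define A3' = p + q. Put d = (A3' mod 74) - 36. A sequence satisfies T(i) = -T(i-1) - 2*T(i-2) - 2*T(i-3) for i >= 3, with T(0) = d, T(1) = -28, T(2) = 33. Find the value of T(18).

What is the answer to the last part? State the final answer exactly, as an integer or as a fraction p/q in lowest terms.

9723

Stage 1: 12486 = 2 * 3 * 2081; number of divisors = (1+1) * (1+1) * (1+1) = 8; answer 8
Stage 2: A1 = 8; m = 7; total draws C(17,5) = 6188; favorable C(5,2)*C(12,3) = 2200; P = 550/1547; answer 550/1547
Stage 3: A2 = 550/1547; threaded value p + q = 2097; w = 15; cross terms: (15*36 - 40*3)=420, (40*38 - 9*36)=1196, (9*37 - -20*38)=1093, (-20*3 - 15*37)=-615; twice the area = |2094| = 2094; area = 1047; answer 1047
Stage 4: A3 = 1047; threaded value p + q = 1048; d = -24; T(3) = -1*(33) - 2*(-28) - 2*(-24) = 71; iterating: T(3)=71, T(4)=-81, T(5)=-127, T(6)=147, T(7)=269, T(8)=-309, T(9)=-523, T(10)=603, T(11)=1061, T(12)=-1221, T(13)=-2107, T(14)=2427, T(15)=4229, T(16)=-4869, T(17)=-8443, T(18)=9723; answer 9723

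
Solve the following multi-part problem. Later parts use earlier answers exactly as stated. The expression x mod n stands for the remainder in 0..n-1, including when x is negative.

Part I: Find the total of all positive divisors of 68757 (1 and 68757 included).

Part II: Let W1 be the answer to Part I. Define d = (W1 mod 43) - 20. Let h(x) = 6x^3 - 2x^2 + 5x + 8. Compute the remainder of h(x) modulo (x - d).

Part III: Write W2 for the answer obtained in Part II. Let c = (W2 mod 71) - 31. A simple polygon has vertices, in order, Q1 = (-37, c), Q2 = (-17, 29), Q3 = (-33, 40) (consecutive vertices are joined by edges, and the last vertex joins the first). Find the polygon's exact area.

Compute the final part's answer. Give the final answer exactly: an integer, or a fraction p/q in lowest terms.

Part I: 68757 = 3 * 13 * 41 * 43; sigma = (1 + 3) * (1 + 13) * (1 + 41) * (1 + 43) = 4 * 14 * 42 * 44 = 103488; answer 103488
Part II: W1 = 103488; d = 10; remainder = value at the root: 6*(10)^3 - 2*(10)^2 + 5*(10)^1 + 8 = (6000) + (-200) + (50) + (8) = 5858; answer 5858
Part III: W2 = 5858; c = 5; cross terms: (-37*29 - -17*5)=-988, (-17*40 - -33*29)=277, (-33*5 - -37*40)=1315; twice the area = |604| = 604; area = 302; answer 302

302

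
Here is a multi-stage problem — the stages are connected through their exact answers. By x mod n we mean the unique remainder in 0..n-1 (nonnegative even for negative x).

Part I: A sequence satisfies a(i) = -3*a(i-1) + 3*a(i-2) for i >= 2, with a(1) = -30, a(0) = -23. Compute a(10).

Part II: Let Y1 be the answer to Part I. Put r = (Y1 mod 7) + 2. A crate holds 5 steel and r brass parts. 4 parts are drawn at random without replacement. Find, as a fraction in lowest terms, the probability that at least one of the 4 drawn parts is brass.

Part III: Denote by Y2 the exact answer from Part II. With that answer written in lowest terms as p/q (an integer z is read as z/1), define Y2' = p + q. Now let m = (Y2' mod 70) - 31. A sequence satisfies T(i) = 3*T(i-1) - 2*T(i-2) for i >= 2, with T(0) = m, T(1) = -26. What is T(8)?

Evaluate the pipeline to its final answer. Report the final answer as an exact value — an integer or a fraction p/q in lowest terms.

Part I: a(2) = -3*(-30) + 3*(-23) = 21; iterating: a(2)=21, a(3)=-153, a(4)=522, a(5)=-2025, a(6)=7641, a(7)=-28998, a(8)=109917, a(9)=-416745, a(10)=1579986; answer 1579986
Part II: Y1 = 1579986; r = 4; total draws C(9,4) = 126; complement C(5,4) = 5; favorable 126 - 5 = 121; P = 121/126; answer 121/126
Part III: Y2 = 121/126; threaded value p + q = 247; m = 6; T(2) = 3*(-26) - 2*(6) = -90; iterating: T(2)=-90, T(3)=-218, T(4)=-474, T(5)=-986, T(6)=-2010, T(7)=-4058, T(8)=-8154; answer -8154

-8154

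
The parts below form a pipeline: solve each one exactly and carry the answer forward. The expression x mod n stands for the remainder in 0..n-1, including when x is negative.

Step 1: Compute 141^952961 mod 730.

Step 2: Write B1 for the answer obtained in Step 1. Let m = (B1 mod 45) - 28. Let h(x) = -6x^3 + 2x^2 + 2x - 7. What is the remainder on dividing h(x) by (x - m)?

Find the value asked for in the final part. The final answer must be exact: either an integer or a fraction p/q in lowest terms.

Step 1: squarings mod 730: 141^1=141, 141^2=171, 141^4=41, 141^8=221, 141^16=661, 141^32=381, 141^64=621, 141^128=201, 141^256=251, 141^512=221, 141^1024=661, 141^2048=381, 141^4096=621, 141^8192=201, 141^16384=251, 141^32768=221, 141^65536=661, 141^131072=381, 141^262144=621, 141^524288=201; 141^952961 = 141^1 * 141^128 * 141^512 * 141^2048 * 141^32768 * 141^131072 * 141^262144 * 141^524288 = 351 (mod 730); answer 351
Step 2: B1 = 351; m = 8; remainder = value at the root: -6*(8)^3 + 2*(8)^2 + 2*(8)^1 - 7 = (-3072) + (128) + (16) + (-7) = -2935; answer -2935

-2935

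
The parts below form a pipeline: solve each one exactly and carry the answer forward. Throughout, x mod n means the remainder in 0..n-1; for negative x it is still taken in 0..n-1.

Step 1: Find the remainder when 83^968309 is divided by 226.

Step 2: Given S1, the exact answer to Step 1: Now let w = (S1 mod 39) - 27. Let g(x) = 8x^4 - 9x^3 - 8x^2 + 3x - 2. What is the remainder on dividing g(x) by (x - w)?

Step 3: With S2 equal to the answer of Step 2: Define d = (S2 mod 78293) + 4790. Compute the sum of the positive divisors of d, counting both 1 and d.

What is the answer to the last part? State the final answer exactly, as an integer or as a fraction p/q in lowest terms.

37440

Step 1: squarings mod 226: 83^1=83, 83^2=109, 83^4=129, 83^8=143, 83^16=109, 83^32=129, 83^64=143, 83^128=109, 83^256=129, 83^512=143, 83^1024=109, 83^2048=129, 83^4096=143, 83^8192=109, 83^16384=129, 83^32768=143, 83^65536=109, 83^131072=129, 83^262144=143, 83^524288=109; 83^968309 = 83^1 * 83^4 * 83^16 * 83^32 * 83^64 * 83^512 * 83^1024 * 83^16384 * 83^32768 * 83^131072 * 83^262144 * 83^524288 = 177 (mod 226); answer 177
Step 2: S1 = 177; w = -6; remainder = value at the root: 8*(-6)^4 - 9*(-6)^3 - 8*(-6)^2 + 3*(-6)^1 - 2 = (10368) + (1944) + (-288) + (-18) + (-2) = 12004; answer 12004
Step 3: S2 = 12004; d = 16794; 16794 = 2 * 3^3 * 311; sigma = (1 + 2) * (1 + 3 + 9 + 27) * (1 + 311) = 3 * 40 * 312 = 37440; answer 37440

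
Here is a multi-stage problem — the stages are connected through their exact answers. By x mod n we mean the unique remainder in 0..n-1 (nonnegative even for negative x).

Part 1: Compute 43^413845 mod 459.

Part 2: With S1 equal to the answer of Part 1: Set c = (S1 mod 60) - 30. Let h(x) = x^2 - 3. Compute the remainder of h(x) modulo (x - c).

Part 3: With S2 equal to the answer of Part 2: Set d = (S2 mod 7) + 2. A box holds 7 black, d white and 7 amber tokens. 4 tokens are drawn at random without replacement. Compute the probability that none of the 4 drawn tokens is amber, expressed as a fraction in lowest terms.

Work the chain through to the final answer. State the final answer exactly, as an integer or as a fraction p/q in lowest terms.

3/34

Part 1: squarings mod 459: 43^1=43, 43^2=13, 43^4=169, 43^8=103, 43^16=52, 43^32=409, 43^64=205, 43^128=256, 43^256=358, 43^512=103, 43^1024=52, 43^2048=409, 43^4096=205, 43^8192=256, 43^16384=358, 43^32768=103, 43^65536=52, 43^131072=409, 43^262144=205; 43^413845 = 43^1 * 43^4 * 43^16 * 43^128 * 43^4096 * 43^16384 * 43^131072 * 43^262144 = 25 (mod 459); answer 25
Part 2: S1 = 25; c = -5; remainder = value at the root: 1*(-5)^2 - 3 = (25) + (-3) = 22; answer 22
Part 3: S2 = 22; d = 3; total draws C(17,4) = 2380; favorable C(10,4) = 210; P = 3/34; answer 3/34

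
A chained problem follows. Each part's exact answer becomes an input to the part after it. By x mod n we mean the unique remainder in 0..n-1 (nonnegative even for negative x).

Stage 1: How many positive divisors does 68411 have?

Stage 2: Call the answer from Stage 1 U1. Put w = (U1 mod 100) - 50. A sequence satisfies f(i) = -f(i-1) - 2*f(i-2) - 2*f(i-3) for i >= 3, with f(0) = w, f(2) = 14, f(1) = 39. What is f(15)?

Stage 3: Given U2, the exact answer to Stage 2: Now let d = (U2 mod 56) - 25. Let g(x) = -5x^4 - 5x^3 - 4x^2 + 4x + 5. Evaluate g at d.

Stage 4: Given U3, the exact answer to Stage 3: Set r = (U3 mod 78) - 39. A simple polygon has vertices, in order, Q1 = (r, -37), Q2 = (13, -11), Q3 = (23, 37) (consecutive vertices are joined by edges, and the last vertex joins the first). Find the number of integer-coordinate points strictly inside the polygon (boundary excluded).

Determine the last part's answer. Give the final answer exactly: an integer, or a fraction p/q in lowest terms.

Stage 1: 68411 = 7 * 29 * 337; number of divisors = (1+1) * (1+1) * (1+1) = 8; answer 8
Stage 2: U1 = 8; w = -42; f(3) = -1*(14) - 2*(39) - 2*(-42) = -8; iterating: f(3)=-8, f(4)=-98, f(5)=86, f(6)=126, f(7)=-102, f(8)=-322, f(9)=274, f(10)=574, f(11)=-478, f(12)=-1218, f(13)=1026, f(14)=2366, f(15)=-1982; answer -1982
Stage 3: U2 = -1982; d = 9; -5*(9)^4 - 5*(9)^3 - 4*(9)^2 + 4*(9)^1 + 5 = (-32805) + (-3645) + (-324) + (36) + (5) = -36733; answer -36733
Stage 4: U3 = -36733; r = -34; cross terms: (-34*-11 - 13*-37)=855, (13*37 - 23*-11)=734, (23*-37 - -34*37)=407; twice the area = |1996| = 1996; area = 998; boundary points = 1 + 2 + 1 = 4; strictly interior points = area - boundary/2 + 1 = 997; answer 997

997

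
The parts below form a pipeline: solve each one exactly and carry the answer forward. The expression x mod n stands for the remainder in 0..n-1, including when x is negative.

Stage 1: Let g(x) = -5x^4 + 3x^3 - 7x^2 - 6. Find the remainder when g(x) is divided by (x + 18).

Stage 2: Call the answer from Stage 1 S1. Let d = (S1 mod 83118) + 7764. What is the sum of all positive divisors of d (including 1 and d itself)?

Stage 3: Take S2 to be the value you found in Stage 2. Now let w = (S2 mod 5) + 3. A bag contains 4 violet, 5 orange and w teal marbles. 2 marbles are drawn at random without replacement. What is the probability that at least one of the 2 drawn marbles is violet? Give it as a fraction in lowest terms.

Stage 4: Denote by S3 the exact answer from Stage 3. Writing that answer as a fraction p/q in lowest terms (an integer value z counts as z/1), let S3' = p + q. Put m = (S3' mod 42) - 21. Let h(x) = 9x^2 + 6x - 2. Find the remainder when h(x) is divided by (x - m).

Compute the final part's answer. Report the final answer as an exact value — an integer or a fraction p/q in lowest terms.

838

Stage 1: remainder = value at the root: -5*(-18)^4 + 3*(-18)^3 - 7*(-18)^2 - 6 = (-524880) + (-17496) + (-2268) + (-6) = -544650; answer -544650
Stage 2: S1 = -544650; d = 44940; 44940 = 2^2 * 3 * 5 * 7 * 107; sigma = (1 + 2 + 4) * (1 + 3) * (1 + 5) * (1 + 7) * (1 + 107) = 7 * 4 * 6 * 8 * 108 = 145152; answer 145152
Stage 3: S2 = 145152; w = 5; total draws C(14,2) = 91; complement C(10,2) = 45; favorable 91 - 45 = 46; P = 46/91; answer 46/91
Stage 4: S3 = 46/91; threaded value p + q = 137; m = -10; remainder = value at the root: 9*(-10)^2 + 6*(-10)^1 - 2 = (900) + (-60) + (-2) = 838; answer 838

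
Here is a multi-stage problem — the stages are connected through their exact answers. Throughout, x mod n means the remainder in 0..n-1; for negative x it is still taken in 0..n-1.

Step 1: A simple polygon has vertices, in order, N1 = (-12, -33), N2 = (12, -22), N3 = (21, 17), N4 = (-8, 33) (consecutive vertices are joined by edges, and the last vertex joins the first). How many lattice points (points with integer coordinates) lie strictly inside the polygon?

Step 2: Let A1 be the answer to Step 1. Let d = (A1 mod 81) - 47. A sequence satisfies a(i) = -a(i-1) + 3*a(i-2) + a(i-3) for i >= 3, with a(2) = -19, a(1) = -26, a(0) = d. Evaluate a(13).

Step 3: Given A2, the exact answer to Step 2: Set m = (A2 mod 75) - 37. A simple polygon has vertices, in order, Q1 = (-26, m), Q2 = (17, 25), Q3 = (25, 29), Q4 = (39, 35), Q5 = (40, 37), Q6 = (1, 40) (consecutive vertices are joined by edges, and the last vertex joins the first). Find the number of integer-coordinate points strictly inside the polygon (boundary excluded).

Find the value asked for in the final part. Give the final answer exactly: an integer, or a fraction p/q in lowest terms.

Step 1: cross terms: (-12*-22 - 12*-33)=660, (12*17 - 21*-22)=666, (21*33 - -8*17)=829, (-8*-33 - -12*33)=660; twice the area = |2815| = 2815; area = 2815/2; boundary points = 1 + 3 + 1 + 2 = 7; strictly interior points = area - boundary/2 + 1 = 1405; answer 1405
Step 2: A1 = 1405; d = -19; a(3) = -1*(-19) + 3*(-26) + 1*(-19) = -78; iterating: a(3)=-78, a(4)=-5, a(5)=-248, a(6)=155, a(7)=-904, a(8)=1121, a(9)=-3678, a(10)=6137, a(11)=-16050, a(12)=30783, a(13)=-72796; answer -72796
Step 3: A2 = -72796; m = -8; cross terms: (-26*25 - 17*-8)=-514, (17*29 - 25*25)=-132, (25*35 - 39*29)=-256, (39*37 - 40*35)=43, (40*40 - 1*37)=1563, (1*-8 - -26*40)=1032; twice the area = |1736| = 1736; area = 868; boundary points = 1 + 4 + 2 + 1 + 3 + 3 = 14; strictly interior points = area - boundary/2 + 1 = 862; answer 862

862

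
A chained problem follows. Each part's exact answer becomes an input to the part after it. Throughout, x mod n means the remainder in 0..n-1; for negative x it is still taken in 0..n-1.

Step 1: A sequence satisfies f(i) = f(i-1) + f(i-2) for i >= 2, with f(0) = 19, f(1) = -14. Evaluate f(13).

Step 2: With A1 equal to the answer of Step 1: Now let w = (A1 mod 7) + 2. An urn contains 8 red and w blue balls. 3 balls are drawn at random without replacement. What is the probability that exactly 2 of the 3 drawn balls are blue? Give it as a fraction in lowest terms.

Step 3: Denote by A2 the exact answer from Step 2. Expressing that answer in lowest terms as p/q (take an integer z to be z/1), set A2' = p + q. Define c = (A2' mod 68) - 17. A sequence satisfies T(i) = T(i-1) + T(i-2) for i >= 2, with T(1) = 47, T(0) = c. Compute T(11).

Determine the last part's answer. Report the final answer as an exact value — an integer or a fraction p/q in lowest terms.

3633

Step 1: f(2) = 1*(-14) + 1*(19) = 5; iterating: f(2)=5, f(3)=-9, f(4)=-4, f(5)=-13, f(6)=-17, f(7)=-30, f(8)=-47, f(9)=-77, f(10)=-124, f(11)=-201, f(12)=-325, f(13)=-526; answer -526
Step 2: A1 = -526; w = 8; total draws C(16,3) = 560; favorable C(8,2)*C(8,1) = 224; P = 2/5; answer 2/5
Step 3: A2 = 2/5; threaded value p + q = 7; c = -10; T(2) = 1*(47) + 1*(-10) = 37; iterating: T(2)=37, T(3)=84, T(4)=121, T(5)=205, T(6)=326, T(7)=531, T(8)=857, T(9)=1388, T(10)=2245, T(11)=3633; answer 3633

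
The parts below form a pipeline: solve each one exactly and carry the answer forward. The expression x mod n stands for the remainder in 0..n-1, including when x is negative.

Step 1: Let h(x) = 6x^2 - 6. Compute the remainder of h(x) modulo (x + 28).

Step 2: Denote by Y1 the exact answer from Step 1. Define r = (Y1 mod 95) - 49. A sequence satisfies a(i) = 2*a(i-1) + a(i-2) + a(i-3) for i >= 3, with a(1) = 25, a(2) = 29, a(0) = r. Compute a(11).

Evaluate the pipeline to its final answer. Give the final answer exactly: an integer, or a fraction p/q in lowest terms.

Step 1: remainder = value at the root: 6*(-28)^2 - 6 = (4704) + (-6) = 4698; answer 4698
Step 2: Y1 = 4698; r = -6; a(3) = 2*(29) + 1*(25) + 1*(-6) = 77; iterating: a(3)=77, a(4)=208, a(5)=522, a(6)=1329, a(7)=3388, a(8)=8627, a(9)=21971, a(10)=55957, a(11)=142512; answer 142512

142512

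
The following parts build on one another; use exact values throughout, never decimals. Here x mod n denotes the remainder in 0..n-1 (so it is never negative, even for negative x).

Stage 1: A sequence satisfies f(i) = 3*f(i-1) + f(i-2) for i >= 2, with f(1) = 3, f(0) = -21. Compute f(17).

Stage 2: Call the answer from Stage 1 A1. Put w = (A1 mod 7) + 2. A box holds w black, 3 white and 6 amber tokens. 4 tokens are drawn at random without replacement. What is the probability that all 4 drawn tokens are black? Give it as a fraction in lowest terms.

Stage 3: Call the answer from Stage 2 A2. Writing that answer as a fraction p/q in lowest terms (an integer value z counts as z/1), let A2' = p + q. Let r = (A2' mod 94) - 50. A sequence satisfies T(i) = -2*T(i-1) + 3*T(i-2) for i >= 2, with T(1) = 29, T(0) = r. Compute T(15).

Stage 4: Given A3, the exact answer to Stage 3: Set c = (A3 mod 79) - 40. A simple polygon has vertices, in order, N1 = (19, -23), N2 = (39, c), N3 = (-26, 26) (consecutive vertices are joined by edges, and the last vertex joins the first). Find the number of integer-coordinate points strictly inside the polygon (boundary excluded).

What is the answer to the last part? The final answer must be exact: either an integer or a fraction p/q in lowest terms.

Stage 1: f(2) = 3*(3) + 1*(-21) = -12; iterating: f(2)=-12, f(3)=-33, f(4)=-111, f(5)=-366, f(6)=-1209, f(7)=-3993, f(8)=-13188, f(9)=-43557, f(10)=-143859, f(11)=-475134, f(12)=-1569261, f(13)=-5182917, f(14)=-17118012, f(15)=-56536953, f(16)=-186728871, f(17)=-616723566; answer -616723566
Stage 2: A1 = -616723566; w = 5; total draws C(14,4) = 1001; favorable C(5,4) = 5; P = 5/1001; answer 5/1001
Stage 3: A2 = 5/1001; threaded value p + q = 1006; r = 16; T(2) = -2*(29) + 3*(16) = -10; iterating: T(2)=-10, T(3)=107, T(4)=-244, T(5)=809, T(6)=-2350, T(7)=7127, T(8)=-21304, T(9)=63989, T(10)=-191890, T(11)=575747, T(12)=-1727164, T(13)=5181569, T(14)=-15544630, T(15)=46633967; answer 46633967
Stage 4: A3 = 46633967; c = -10; cross terms: (19*-10 - 39*-23)=707, (39*26 - -26*-10)=754, (-26*-23 - 19*26)=104; twice the area = |1565| = 1565; area = 1565/2; boundary points = 1 + 1 + 1 = 3; strictly interior points = area - boundary/2 + 1 = 782; answer 782

782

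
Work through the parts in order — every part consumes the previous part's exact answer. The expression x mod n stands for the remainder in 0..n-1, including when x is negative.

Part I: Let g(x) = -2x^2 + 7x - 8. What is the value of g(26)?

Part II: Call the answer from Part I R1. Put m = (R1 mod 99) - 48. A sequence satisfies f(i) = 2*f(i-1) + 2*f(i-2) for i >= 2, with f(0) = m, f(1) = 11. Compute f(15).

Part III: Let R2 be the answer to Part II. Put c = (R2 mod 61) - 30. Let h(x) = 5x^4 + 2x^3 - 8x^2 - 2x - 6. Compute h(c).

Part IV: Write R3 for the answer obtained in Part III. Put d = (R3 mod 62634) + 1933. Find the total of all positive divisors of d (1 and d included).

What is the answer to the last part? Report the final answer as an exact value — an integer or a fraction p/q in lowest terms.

Part I: -2*(26)^2 + 7*(26)^1 - 8 = (-1352) + (182) + (-8) = -1178; answer -1178
Part II: R1 = -1178; m = -38; f(2) = 2*(11) + 2*(-38) = -54; iterating: f(2)=-54, f(3)=-86, f(4)=-280, f(5)=-732, f(6)=-2024, f(7)=-5512, f(8)=-15072, f(9)=-41168, f(10)=-112480, f(11)=-307296, f(12)=-839552, f(13)=-2293696, f(14)=-6266496, f(15)=-17120384; answer -17120384
Part III: R2 = -17120384; c = 29; 5*(29)^4 + 2*(29)^3 - 8*(29)^2 - 2*(29)^1 - 6 = (3536405) + (48778) + (-6728) + (-58) + (-6) = 3578391; answer 3578391
Part IV: R3 = 3578391; d = 10186; 10186 = 2 * 11 * 463; sigma = (1 + 2) * (1 + 11) * (1 + 463) = 3 * 12 * 464 = 16704; answer 16704

16704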